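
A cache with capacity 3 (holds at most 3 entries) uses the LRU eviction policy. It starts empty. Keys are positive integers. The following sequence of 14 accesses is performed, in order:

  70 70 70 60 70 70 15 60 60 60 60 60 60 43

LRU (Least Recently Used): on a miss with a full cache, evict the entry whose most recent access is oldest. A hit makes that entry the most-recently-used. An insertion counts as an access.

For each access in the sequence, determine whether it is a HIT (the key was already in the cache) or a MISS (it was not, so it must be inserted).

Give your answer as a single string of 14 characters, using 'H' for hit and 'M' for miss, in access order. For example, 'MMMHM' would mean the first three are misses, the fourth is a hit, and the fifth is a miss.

LRU simulation (capacity=3):
  1. access 70: MISS. Cache (LRU->MRU): [70]
  2. access 70: HIT. Cache (LRU->MRU): [70]
  3. access 70: HIT. Cache (LRU->MRU): [70]
  4. access 60: MISS. Cache (LRU->MRU): [70 60]
  5. access 70: HIT. Cache (LRU->MRU): [60 70]
  6. access 70: HIT. Cache (LRU->MRU): [60 70]
  7. access 15: MISS. Cache (LRU->MRU): [60 70 15]
  8. access 60: HIT. Cache (LRU->MRU): [70 15 60]
  9. access 60: HIT. Cache (LRU->MRU): [70 15 60]
  10. access 60: HIT. Cache (LRU->MRU): [70 15 60]
  11. access 60: HIT. Cache (LRU->MRU): [70 15 60]
  12. access 60: HIT. Cache (LRU->MRU): [70 15 60]
  13. access 60: HIT. Cache (LRU->MRU): [70 15 60]
  14. access 43: MISS, evict 70. Cache (LRU->MRU): [15 60 43]
Total: 10 hits, 4 misses, 1 evictions

Answer: MHHMHHMHHHHHHM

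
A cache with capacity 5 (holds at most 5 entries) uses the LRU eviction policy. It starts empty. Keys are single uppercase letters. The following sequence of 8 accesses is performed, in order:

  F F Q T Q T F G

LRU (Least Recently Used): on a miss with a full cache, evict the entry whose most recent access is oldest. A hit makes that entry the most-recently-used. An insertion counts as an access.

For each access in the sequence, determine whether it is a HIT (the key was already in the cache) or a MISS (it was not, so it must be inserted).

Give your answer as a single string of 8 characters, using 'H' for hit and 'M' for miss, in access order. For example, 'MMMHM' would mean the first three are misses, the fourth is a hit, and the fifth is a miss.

LRU simulation (capacity=5):
  1. access F: MISS. Cache (LRU->MRU): [F]
  2. access F: HIT. Cache (LRU->MRU): [F]
  3. access Q: MISS. Cache (LRU->MRU): [F Q]
  4. access T: MISS. Cache (LRU->MRU): [F Q T]
  5. access Q: HIT. Cache (LRU->MRU): [F T Q]
  6. access T: HIT. Cache (LRU->MRU): [F Q T]
  7. access F: HIT. Cache (LRU->MRU): [Q T F]
  8. access G: MISS. Cache (LRU->MRU): [Q T F G]
Total: 4 hits, 4 misses, 0 evictions

Answer: MHMMHHHM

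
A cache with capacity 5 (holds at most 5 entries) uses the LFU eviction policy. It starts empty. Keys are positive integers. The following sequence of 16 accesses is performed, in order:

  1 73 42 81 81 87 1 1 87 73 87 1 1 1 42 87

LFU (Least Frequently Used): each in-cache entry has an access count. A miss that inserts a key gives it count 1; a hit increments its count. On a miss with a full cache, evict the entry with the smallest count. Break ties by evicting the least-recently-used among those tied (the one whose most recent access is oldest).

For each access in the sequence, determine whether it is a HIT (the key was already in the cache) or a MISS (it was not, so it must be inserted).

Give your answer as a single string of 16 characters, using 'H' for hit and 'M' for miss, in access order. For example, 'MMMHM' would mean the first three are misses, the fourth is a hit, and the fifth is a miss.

LFU simulation (capacity=5):
  1. access 1: MISS. Cache: [1(c=1)]
  2. access 73: MISS. Cache: [1(c=1) 73(c=1)]
  3. access 42: MISS. Cache: [1(c=1) 73(c=1) 42(c=1)]
  4. access 81: MISS. Cache: [1(c=1) 73(c=1) 42(c=1) 81(c=1)]
  5. access 81: HIT, count now 2. Cache: [1(c=1) 73(c=1) 42(c=1) 81(c=2)]
  6. access 87: MISS. Cache: [1(c=1) 73(c=1) 42(c=1) 87(c=1) 81(c=2)]
  7. access 1: HIT, count now 2. Cache: [73(c=1) 42(c=1) 87(c=1) 81(c=2) 1(c=2)]
  8. access 1: HIT, count now 3. Cache: [73(c=1) 42(c=1) 87(c=1) 81(c=2) 1(c=3)]
  9. access 87: HIT, count now 2. Cache: [73(c=1) 42(c=1) 81(c=2) 87(c=2) 1(c=3)]
  10. access 73: HIT, count now 2. Cache: [42(c=1) 81(c=2) 87(c=2) 73(c=2) 1(c=3)]
  11. access 87: HIT, count now 3. Cache: [42(c=1) 81(c=2) 73(c=2) 1(c=3) 87(c=3)]
  12. access 1: HIT, count now 4. Cache: [42(c=1) 81(c=2) 73(c=2) 87(c=3) 1(c=4)]
  13. access 1: HIT, count now 5. Cache: [42(c=1) 81(c=2) 73(c=2) 87(c=3) 1(c=5)]
  14. access 1: HIT, count now 6. Cache: [42(c=1) 81(c=2) 73(c=2) 87(c=3) 1(c=6)]
  15. access 42: HIT, count now 2. Cache: [81(c=2) 73(c=2) 42(c=2) 87(c=3) 1(c=6)]
  16. access 87: HIT, count now 4. Cache: [81(c=2) 73(c=2) 42(c=2) 87(c=4) 1(c=6)]
Total: 11 hits, 5 misses, 0 evictions

Answer: MMMMHMHHHHHHHHHH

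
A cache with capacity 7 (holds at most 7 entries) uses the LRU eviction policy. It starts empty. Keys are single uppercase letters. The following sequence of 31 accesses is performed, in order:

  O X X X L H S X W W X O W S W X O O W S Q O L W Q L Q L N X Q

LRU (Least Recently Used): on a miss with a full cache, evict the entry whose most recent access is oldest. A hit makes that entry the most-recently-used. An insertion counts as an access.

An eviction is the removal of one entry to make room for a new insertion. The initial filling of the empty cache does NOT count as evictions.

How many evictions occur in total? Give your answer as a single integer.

LRU simulation (capacity=7):
  1. access O: MISS. Cache (LRU->MRU): [O]
  2. access X: MISS. Cache (LRU->MRU): [O X]
  3. access X: HIT. Cache (LRU->MRU): [O X]
  4. access X: HIT. Cache (LRU->MRU): [O X]
  5. access L: MISS. Cache (LRU->MRU): [O X L]
  6. access H: MISS. Cache (LRU->MRU): [O X L H]
  7. access S: MISS. Cache (LRU->MRU): [O X L H S]
  8. access X: HIT. Cache (LRU->MRU): [O L H S X]
  9. access W: MISS. Cache (LRU->MRU): [O L H S X W]
  10. access W: HIT. Cache (LRU->MRU): [O L H S X W]
  11. access X: HIT. Cache (LRU->MRU): [O L H S W X]
  12. access O: HIT. Cache (LRU->MRU): [L H S W X O]
  13. access W: HIT. Cache (LRU->MRU): [L H S X O W]
  14. access S: HIT. Cache (LRU->MRU): [L H X O W S]
  15. access W: HIT. Cache (LRU->MRU): [L H X O S W]
  16. access X: HIT. Cache (LRU->MRU): [L H O S W X]
  17. access O: HIT. Cache (LRU->MRU): [L H S W X O]
  18. access O: HIT. Cache (LRU->MRU): [L H S W X O]
  19. access W: HIT. Cache (LRU->MRU): [L H S X O W]
  20. access S: HIT. Cache (LRU->MRU): [L H X O W S]
  21. access Q: MISS. Cache (LRU->MRU): [L H X O W S Q]
  22. access O: HIT. Cache (LRU->MRU): [L H X W S Q O]
  23. access L: HIT. Cache (LRU->MRU): [H X W S Q O L]
  24. access W: HIT. Cache (LRU->MRU): [H X S Q O L W]
  25. access Q: HIT. Cache (LRU->MRU): [H X S O L W Q]
  26. access L: HIT. Cache (LRU->MRU): [H X S O W Q L]
  27. access Q: HIT. Cache (LRU->MRU): [H X S O W L Q]
  28. access L: HIT. Cache (LRU->MRU): [H X S O W Q L]
  29. access N: MISS, evict H. Cache (LRU->MRU): [X S O W Q L N]
  30. access X: HIT. Cache (LRU->MRU): [S O W Q L N X]
  31. access Q: HIT. Cache (LRU->MRU): [S O W L N X Q]
Total: 23 hits, 8 misses, 1 evictions

Answer: 1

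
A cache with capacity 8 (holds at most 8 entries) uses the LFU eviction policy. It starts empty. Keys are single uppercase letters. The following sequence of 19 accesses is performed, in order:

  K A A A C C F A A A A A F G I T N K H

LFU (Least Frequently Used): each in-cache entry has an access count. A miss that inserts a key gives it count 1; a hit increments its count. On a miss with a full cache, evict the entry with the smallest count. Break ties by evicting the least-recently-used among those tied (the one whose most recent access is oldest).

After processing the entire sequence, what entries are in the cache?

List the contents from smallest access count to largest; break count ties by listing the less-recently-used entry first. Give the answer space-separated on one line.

LFU simulation (capacity=8):
  1. access K: MISS. Cache: [K(c=1)]
  2. access A: MISS. Cache: [K(c=1) A(c=1)]
  3. access A: HIT, count now 2. Cache: [K(c=1) A(c=2)]
  4. access A: HIT, count now 3. Cache: [K(c=1) A(c=3)]
  5. access C: MISS. Cache: [K(c=1) C(c=1) A(c=3)]
  6. access C: HIT, count now 2. Cache: [K(c=1) C(c=2) A(c=3)]
  7. access F: MISS. Cache: [K(c=1) F(c=1) C(c=2) A(c=3)]
  8. access A: HIT, count now 4. Cache: [K(c=1) F(c=1) C(c=2) A(c=4)]
  9. access A: HIT, count now 5. Cache: [K(c=1) F(c=1) C(c=2) A(c=5)]
  10. access A: HIT, count now 6. Cache: [K(c=1) F(c=1) C(c=2) A(c=6)]
  11. access A: HIT, count now 7. Cache: [K(c=1) F(c=1) C(c=2) A(c=7)]
  12. access A: HIT, count now 8. Cache: [K(c=1) F(c=1) C(c=2) A(c=8)]
  13. access F: HIT, count now 2. Cache: [K(c=1) C(c=2) F(c=2) A(c=8)]
  14. access G: MISS. Cache: [K(c=1) G(c=1) C(c=2) F(c=2) A(c=8)]
  15. access I: MISS. Cache: [K(c=1) G(c=1) I(c=1) C(c=2) F(c=2) A(c=8)]
  16. access T: MISS. Cache: [K(c=1) G(c=1) I(c=1) T(c=1) C(c=2) F(c=2) A(c=8)]
  17. access N: MISS. Cache: [K(c=1) G(c=1) I(c=1) T(c=1) N(c=1) C(c=2) F(c=2) A(c=8)]
  18. access K: HIT, count now 2. Cache: [G(c=1) I(c=1) T(c=1) N(c=1) C(c=2) F(c=2) K(c=2) A(c=8)]
  19. access H: MISS, evict G(c=1). Cache: [I(c=1) T(c=1) N(c=1) H(c=1) C(c=2) F(c=2) K(c=2) A(c=8)]
Total: 10 hits, 9 misses, 1 evictions

Answer: I T N H C F K A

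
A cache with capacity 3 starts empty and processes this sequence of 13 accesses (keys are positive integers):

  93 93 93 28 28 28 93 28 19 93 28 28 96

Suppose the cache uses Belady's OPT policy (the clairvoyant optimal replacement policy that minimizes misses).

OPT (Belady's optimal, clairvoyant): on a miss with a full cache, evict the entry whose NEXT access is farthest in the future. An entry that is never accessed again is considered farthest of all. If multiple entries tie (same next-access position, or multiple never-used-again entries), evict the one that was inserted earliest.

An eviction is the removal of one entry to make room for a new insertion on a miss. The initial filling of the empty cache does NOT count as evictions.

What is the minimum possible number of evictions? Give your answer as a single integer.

Answer: 1

Derivation:
OPT (Belady) simulation (capacity=3):
  1. access 93: MISS. Cache: [93]
  2. access 93: HIT. Next use of 93: step 3. Cache: [93]
  3. access 93: HIT. Next use of 93: step 7. Cache: [93]
  4. access 28: MISS. Cache: [93 28]
  5. access 28: HIT. Next use of 28: step 6. Cache: [93 28]
  6. access 28: HIT. Next use of 28: step 8. Cache: [93 28]
  7. access 93: HIT. Next use of 93: step 10. Cache: [93 28]
  8. access 28: HIT. Next use of 28: step 11. Cache: [93 28]
  9. access 19: MISS. Cache: [93 28 19]
  10. access 93: HIT. Next use of 93: never. Cache: [93 28 19]
  11. access 28: HIT. Next use of 28: step 12. Cache: [93 28 19]
  12. access 28: HIT. Next use of 28: never. Cache: [93 28 19]
  13. access 96: MISS, evict 93 (next use: never). Cache: [28 19 96]
Total: 9 hits, 4 misses, 1 evictions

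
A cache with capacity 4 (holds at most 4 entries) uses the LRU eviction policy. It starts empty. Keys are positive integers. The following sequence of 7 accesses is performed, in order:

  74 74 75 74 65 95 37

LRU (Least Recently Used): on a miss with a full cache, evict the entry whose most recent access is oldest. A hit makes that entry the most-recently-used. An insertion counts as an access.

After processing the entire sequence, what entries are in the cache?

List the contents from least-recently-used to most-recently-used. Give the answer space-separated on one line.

LRU simulation (capacity=4):
  1. access 74: MISS. Cache (LRU->MRU): [74]
  2. access 74: HIT. Cache (LRU->MRU): [74]
  3. access 75: MISS. Cache (LRU->MRU): [74 75]
  4. access 74: HIT. Cache (LRU->MRU): [75 74]
  5. access 65: MISS. Cache (LRU->MRU): [75 74 65]
  6. access 95: MISS. Cache (LRU->MRU): [75 74 65 95]
  7. access 37: MISS, evict 75. Cache (LRU->MRU): [74 65 95 37]
Total: 2 hits, 5 misses, 1 evictions

Answer: 74 65 95 37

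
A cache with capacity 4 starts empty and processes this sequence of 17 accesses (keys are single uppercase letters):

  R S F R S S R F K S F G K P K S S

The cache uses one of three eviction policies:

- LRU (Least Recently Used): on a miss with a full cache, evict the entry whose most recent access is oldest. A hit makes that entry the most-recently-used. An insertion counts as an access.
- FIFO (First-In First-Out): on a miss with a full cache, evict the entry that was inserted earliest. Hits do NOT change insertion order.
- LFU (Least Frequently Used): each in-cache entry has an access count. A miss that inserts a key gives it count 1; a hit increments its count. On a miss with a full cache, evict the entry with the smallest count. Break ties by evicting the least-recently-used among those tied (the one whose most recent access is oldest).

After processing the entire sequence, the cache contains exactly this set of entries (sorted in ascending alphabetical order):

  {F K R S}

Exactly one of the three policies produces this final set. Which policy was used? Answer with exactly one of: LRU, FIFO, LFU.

Simulating under each policy and comparing final sets:
  LRU: final set = {G K P S} -> differs
  FIFO: final set = {G K P S} -> differs
  LFU: final set = {F K R S} -> MATCHES target
Only LFU produces the target set.

Answer: LFU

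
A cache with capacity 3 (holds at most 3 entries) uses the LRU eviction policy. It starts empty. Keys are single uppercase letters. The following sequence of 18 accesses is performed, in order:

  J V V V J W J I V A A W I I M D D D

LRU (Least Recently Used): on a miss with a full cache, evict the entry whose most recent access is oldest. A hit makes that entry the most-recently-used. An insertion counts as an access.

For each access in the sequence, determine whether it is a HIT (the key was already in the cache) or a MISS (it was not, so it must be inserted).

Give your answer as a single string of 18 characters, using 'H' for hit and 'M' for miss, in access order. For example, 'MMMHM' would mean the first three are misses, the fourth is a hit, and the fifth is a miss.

LRU simulation (capacity=3):
  1. access J: MISS. Cache (LRU->MRU): [J]
  2. access V: MISS. Cache (LRU->MRU): [J V]
  3. access V: HIT. Cache (LRU->MRU): [J V]
  4. access V: HIT. Cache (LRU->MRU): [J V]
  5. access J: HIT. Cache (LRU->MRU): [V J]
  6. access W: MISS. Cache (LRU->MRU): [V J W]
  7. access J: HIT. Cache (LRU->MRU): [V W J]
  8. access I: MISS, evict V. Cache (LRU->MRU): [W J I]
  9. access V: MISS, evict W. Cache (LRU->MRU): [J I V]
  10. access A: MISS, evict J. Cache (LRU->MRU): [I V A]
  11. access A: HIT. Cache (LRU->MRU): [I V A]
  12. access W: MISS, evict I. Cache (LRU->MRU): [V A W]
  13. access I: MISS, evict V. Cache (LRU->MRU): [A W I]
  14. access I: HIT. Cache (LRU->MRU): [A W I]
  15. access M: MISS, evict A. Cache (LRU->MRU): [W I M]
  16. access D: MISS, evict W. Cache (LRU->MRU): [I M D]
  17. access D: HIT. Cache (LRU->MRU): [I M D]
  18. access D: HIT. Cache (LRU->MRU): [I M D]
Total: 8 hits, 10 misses, 7 evictions

Answer: MMHHHMHMMMHMMHMMHH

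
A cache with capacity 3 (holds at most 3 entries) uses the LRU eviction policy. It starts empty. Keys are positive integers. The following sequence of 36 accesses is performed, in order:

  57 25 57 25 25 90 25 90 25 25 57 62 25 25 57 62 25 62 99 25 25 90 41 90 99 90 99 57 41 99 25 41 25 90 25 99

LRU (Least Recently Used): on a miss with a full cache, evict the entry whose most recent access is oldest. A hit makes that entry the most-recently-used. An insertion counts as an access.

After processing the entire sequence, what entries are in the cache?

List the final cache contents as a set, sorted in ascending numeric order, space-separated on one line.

Answer: 25 90 99

Derivation:
LRU simulation (capacity=3):
  1. access 57: MISS. Cache (LRU->MRU): [57]
  2. access 25: MISS. Cache (LRU->MRU): [57 25]
  3. access 57: HIT. Cache (LRU->MRU): [25 57]
  4. access 25: HIT. Cache (LRU->MRU): [57 25]
  5. access 25: HIT. Cache (LRU->MRU): [57 25]
  6. access 90: MISS. Cache (LRU->MRU): [57 25 90]
  7. access 25: HIT. Cache (LRU->MRU): [57 90 25]
  8. access 90: HIT. Cache (LRU->MRU): [57 25 90]
  9. access 25: HIT. Cache (LRU->MRU): [57 90 25]
  10. access 25: HIT. Cache (LRU->MRU): [57 90 25]
  11. access 57: HIT. Cache (LRU->MRU): [90 25 57]
  12. access 62: MISS, evict 90. Cache (LRU->MRU): [25 57 62]
  13. access 25: HIT. Cache (LRU->MRU): [57 62 25]
  14. access 25: HIT. Cache (LRU->MRU): [57 62 25]
  15. access 57: HIT. Cache (LRU->MRU): [62 25 57]
  16. access 62: HIT. Cache (LRU->MRU): [25 57 62]
  17. access 25: HIT. Cache (LRU->MRU): [57 62 25]
  18. access 62: HIT. Cache (LRU->MRU): [57 25 62]
  19. access 99: MISS, evict 57. Cache (LRU->MRU): [25 62 99]
  20. access 25: HIT. Cache (LRU->MRU): [62 99 25]
  21. access 25: HIT. Cache (LRU->MRU): [62 99 25]
  22. access 90: MISS, evict 62. Cache (LRU->MRU): [99 25 90]
  23. access 41: MISS, evict 99. Cache (LRU->MRU): [25 90 41]
  24. access 90: HIT. Cache (LRU->MRU): [25 41 90]
  25. access 99: MISS, evict 25. Cache (LRU->MRU): [41 90 99]
  26. access 90: HIT. Cache (LRU->MRU): [41 99 90]
  27. access 99: HIT. Cache (LRU->MRU): [41 90 99]
  28. access 57: MISS, evict 41. Cache (LRU->MRU): [90 99 57]
  29. access 41: MISS, evict 90. Cache (LRU->MRU): [99 57 41]
  30. access 99: HIT. Cache (LRU->MRU): [57 41 99]
  31. access 25: MISS, evict 57. Cache (LRU->MRU): [41 99 25]
  32. access 41: HIT. Cache (LRU->MRU): [99 25 41]
  33. access 25: HIT. Cache (LRU->MRU): [99 41 25]
  34. access 90: MISS, evict 99. Cache (LRU->MRU): [41 25 90]
  35. access 25: HIT. Cache (LRU->MRU): [41 90 25]
  36. access 99: MISS, evict 41. Cache (LRU->MRU): [90 25 99]
Total: 23 hits, 13 misses, 10 evictions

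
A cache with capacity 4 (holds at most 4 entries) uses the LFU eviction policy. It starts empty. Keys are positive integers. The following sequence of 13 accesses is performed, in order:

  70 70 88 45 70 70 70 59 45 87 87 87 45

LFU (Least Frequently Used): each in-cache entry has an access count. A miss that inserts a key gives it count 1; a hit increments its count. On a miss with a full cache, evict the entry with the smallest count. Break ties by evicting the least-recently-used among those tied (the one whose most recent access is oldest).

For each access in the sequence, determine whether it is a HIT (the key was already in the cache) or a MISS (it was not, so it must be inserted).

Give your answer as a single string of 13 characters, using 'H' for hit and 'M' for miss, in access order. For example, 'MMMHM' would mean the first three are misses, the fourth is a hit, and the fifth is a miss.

LFU simulation (capacity=4):
  1. access 70: MISS. Cache: [70(c=1)]
  2. access 70: HIT, count now 2. Cache: [70(c=2)]
  3. access 88: MISS. Cache: [88(c=1) 70(c=2)]
  4. access 45: MISS. Cache: [88(c=1) 45(c=1) 70(c=2)]
  5. access 70: HIT, count now 3. Cache: [88(c=1) 45(c=1) 70(c=3)]
  6. access 70: HIT, count now 4. Cache: [88(c=1) 45(c=1) 70(c=4)]
  7. access 70: HIT, count now 5. Cache: [88(c=1) 45(c=1) 70(c=5)]
  8. access 59: MISS. Cache: [88(c=1) 45(c=1) 59(c=1) 70(c=5)]
  9. access 45: HIT, count now 2. Cache: [88(c=1) 59(c=1) 45(c=2) 70(c=5)]
  10. access 87: MISS, evict 88(c=1). Cache: [59(c=1) 87(c=1) 45(c=2) 70(c=5)]
  11. access 87: HIT, count now 2. Cache: [59(c=1) 45(c=2) 87(c=2) 70(c=5)]
  12. access 87: HIT, count now 3. Cache: [59(c=1) 45(c=2) 87(c=3) 70(c=5)]
  13. access 45: HIT, count now 3. Cache: [59(c=1) 87(c=3) 45(c=3) 70(c=5)]
Total: 8 hits, 5 misses, 1 evictions

Answer: MHMMHHHMHMHHH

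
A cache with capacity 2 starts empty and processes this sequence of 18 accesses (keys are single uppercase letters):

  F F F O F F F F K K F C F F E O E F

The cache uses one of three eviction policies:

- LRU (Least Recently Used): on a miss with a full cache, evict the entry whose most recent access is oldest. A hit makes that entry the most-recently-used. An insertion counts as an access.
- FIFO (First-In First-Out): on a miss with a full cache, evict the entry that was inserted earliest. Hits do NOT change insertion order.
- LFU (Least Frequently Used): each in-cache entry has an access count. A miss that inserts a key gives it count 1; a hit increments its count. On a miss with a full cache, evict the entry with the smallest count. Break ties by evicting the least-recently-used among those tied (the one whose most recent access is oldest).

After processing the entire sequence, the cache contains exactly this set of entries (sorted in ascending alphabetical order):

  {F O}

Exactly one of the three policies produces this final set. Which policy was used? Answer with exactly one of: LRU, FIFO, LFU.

Simulating under each policy and comparing final sets:
  LRU: final set = {E F} -> differs
  FIFO: final set = {F O} -> MATCHES target
  LFU: final set = {E F} -> differs
Only FIFO produces the target set.

Answer: FIFO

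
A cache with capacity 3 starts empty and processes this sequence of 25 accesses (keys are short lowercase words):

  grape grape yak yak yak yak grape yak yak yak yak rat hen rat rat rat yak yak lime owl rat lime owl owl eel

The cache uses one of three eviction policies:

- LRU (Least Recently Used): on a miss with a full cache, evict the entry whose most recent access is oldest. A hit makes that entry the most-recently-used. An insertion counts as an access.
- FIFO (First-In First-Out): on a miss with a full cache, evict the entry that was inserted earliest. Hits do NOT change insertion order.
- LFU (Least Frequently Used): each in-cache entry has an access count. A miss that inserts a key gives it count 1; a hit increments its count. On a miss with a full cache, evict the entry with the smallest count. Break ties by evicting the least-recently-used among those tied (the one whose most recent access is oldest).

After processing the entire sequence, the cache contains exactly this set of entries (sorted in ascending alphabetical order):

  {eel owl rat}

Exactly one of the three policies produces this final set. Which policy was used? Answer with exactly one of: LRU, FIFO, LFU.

Answer: FIFO

Derivation:
Simulating under each policy and comparing final sets:
  LRU: final set = {eel lime owl} -> differs
  FIFO: final set = {eel owl rat} -> MATCHES target
  LFU: final set = {eel rat yak} -> differs
Only FIFO produces the target set.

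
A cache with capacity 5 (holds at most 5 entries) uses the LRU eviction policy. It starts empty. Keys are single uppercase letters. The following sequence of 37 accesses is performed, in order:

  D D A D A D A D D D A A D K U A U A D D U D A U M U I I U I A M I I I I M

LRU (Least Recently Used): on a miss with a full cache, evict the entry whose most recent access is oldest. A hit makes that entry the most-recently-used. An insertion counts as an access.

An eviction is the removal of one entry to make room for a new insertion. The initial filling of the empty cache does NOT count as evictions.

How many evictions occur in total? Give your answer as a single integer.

LRU simulation (capacity=5):
  1. access D: MISS. Cache (LRU->MRU): [D]
  2. access D: HIT. Cache (LRU->MRU): [D]
  3. access A: MISS. Cache (LRU->MRU): [D A]
  4. access D: HIT. Cache (LRU->MRU): [A D]
  5. access A: HIT. Cache (LRU->MRU): [D A]
  6. access D: HIT. Cache (LRU->MRU): [A D]
  7. access A: HIT. Cache (LRU->MRU): [D A]
  8. access D: HIT. Cache (LRU->MRU): [A D]
  9. access D: HIT. Cache (LRU->MRU): [A D]
  10. access D: HIT. Cache (LRU->MRU): [A D]
  11. access A: HIT. Cache (LRU->MRU): [D A]
  12. access A: HIT. Cache (LRU->MRU): [D A]
  13. access D: HIT. Cache (LRU->MRU): [A D]
  14. access K: MISS. Cache (LRU->MRU): [A D K]
  15. access U: MISS. Cache (LRU->MRU): [A D K U]
  16. access A: HIT. Cache (LRU->MRU): [D K U A]
  17. access U: HIT. Cache (LRU->MRU): [D K A U]
  18. access A: HIT. Cache (LRU->MRU): [D K U A]
  19. access D: HIT. Cache (LRU->MRU): [K U A D]
  20. access D: HIT. Cache (LRU->MRU): [K U A D]
  21. access U: HIT. Cache (LRU->MRU): [K A D U]
  22. access D: HIT. Cache (LRU->MRU): [K A U D]
  23. access A: HIT. Cache (LRU->MRU): [K U D A]
  24. access U: HIT. Cache (LRU->MRU): [K D A U]
  25. access M: MISS. Cache (LRU->MRU): [K D A U M]
  26. access U: HIT. Cache (LRU->MRU): [K D A M U]
  27. access I: MISS, evict K. Cache (LRU->MRU): [D A M U I]
  28. access I: HIT. Cache (LRU->MRU): [D A M U I]
  29. access U: HIT. Cache (LRU->MRU): [D A M I U]
  30. access I: HIT. Cache (LRU->MRU): [D A M U I]
  31. access A: HIT. Cache (LRU->MRU): [D M U I A]
  32. access M: HIT. Cache (LRU->MRU): [D U I A M]
  33. access I: HIT. Cache (LRU->MRU): [D U A M I]
  34. access I: HIT. Cache (LRU->MRU): [D U A M I]
  35. access I: HIT. Cache (LRU->MRU): [D U A M I]
  36. access I: HIT. Cache (LRU->MRU): [D U A M I]
  37. access M: HIT. Cache (LRU->MRU): [D U A I M]
Total: 31 hits, 6 misses, 1 evictions

Answer: 1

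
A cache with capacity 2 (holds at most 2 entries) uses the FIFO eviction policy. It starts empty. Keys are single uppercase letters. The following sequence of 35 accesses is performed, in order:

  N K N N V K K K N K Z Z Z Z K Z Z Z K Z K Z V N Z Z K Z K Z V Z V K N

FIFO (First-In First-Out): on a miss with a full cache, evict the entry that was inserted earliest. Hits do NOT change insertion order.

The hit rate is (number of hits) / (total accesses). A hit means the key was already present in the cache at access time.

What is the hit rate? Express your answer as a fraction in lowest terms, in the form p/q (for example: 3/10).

Answer: 3/5

Derivation:
FIFO simulation (capacity=2):
  1. access N: MISS. Cache (old->new): [N]
  2. access K: MISS. Cache (old->new): [N K]
  3. access N: HIT. Cache (old->new): [N K]
  4. access N: HIT. Cache (old->new): [N K]
  5. access V: MISS, evict N. Cache (old->new): [K V]
  6. access K: HIT. Cache (old->new): [K V]
  7. access K: HIT. Cache (old->new): [K V]
  8. access K: HIT. Cache (old->new): [K V]
  9. access N: MISS, evict K. Cache (old->new): [V N]
  10. access K: MISS, evict V. Cache (old->new): [N K]
  11. access Z: MISS, evict N. Cache (old->new): [K Z]
  12. access Z: HIT. Cache (old->new): [K Z]
  13. access Z: HIT. Cache (old->new): [K Z]
  14. access Z: HIT. Cache (old->new): [K Z]
  15. access K: HIT. Cache (old->new): [K Z]
  16. access Z: HIT. Cache (old->new): [K Z]
  17. access Z: HIT. Cache (old->new): [K Z]
  18. access Z: HIT. Cache (old->new): [K Z]
  19. access K: HIT. Cache (old->new): [K Z]
  20. access Z: HIT. Cache (old->new): [K Z]
  21. access K: HIT. Cache (old->new): [K Z]
  22. access Z: HIT. Cache (old->new): [K Z]
  23. access V: MISS, evict K. Cache (old->new): [Z V]
  24. access N: MISS, evict Z. Cache (old->new): [V N]
  25. access Z: MISS, evict V. Cache (old->new): [N Z]
  26. access Z: HIT. Cache (old->new): [N Z]
  27. access K: MISS, evict N. Cache (old->new): [Z K]
  28. access Z: HIT. Cache (old->new): [Z K]
  29. access K: HIT. Cache (old->new): [Z K]
  30. access Z: HIT. Cache (old->new): [Z K]
  31. access V: MISS, evict Z. Cache (old->new): [K V]
  32. access Z: MISS, evict K. Cache (old->new): [V Z]
  33. access V: HIT. Cache (old->new): [V Z]
  34. access K: MISS, evict V. Cache (old->new): [Z K]
  35. access N: MISS, evict Z. Cache (old->new): [K N]
Total: 21 hits, 14 misses, 12 evictions

Hit rate = 21/35 = 3/5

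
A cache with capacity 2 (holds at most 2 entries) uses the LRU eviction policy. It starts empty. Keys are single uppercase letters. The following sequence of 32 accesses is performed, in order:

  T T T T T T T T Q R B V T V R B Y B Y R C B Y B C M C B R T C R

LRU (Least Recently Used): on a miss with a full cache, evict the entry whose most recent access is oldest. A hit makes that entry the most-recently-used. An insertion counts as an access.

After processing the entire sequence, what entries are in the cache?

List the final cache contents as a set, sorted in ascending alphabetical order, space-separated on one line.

Answer: C R

Derivation:
LRU simulation (capacity=2):
  1. access T: MISS. Cache (LRU->MRU): [T]
  2. access T: HIT. Cache (LRU->MRU): [T]
  3. access T: HIT. Cache (LRU->MRU): [T]
  4. access T: HIT. Cache (LRU->MRU): [T]
  5. access T: HIT. Cache (LRU->MRU): [T]
  6. access T: HIT. Cache (LRU->MRU): [T]
  7. access T: HIT. Cache (LRU->MRU): [T]
  8. access T: HIT. Cache (LRU->MRU): [T]
  9. access Q: MISS. Cache (LRU->MRU): [T Q]
  10. access R: MISS, evict T. Cache (LRU->MRU): [Q R]
  11. access B: MISS, evict Q. Cache (LRU->MRU): [R B]
  12. access V: MISS, evict R. Cache (LRU->MRU): [B V]
  13. access T: MISS, evict B. Cache (LRU->MRU): [V T]
  14. access V: HIT. Cache (LRU->MRU): [T V]
  15. access R: MISS, evict T. Cache (LRU->MRU): [V R]
  16. access B: MISS, evict V. Cache (LRU->MRU): [R B]
  17. access Y: MISS, evict R. Cache (LRU->MRU): [B Y]
  18. access B: HIT. Cache (LRU->MRU): [Y B]
  19. access Y: HIT. Cache (LRU->MRU): [B Y]
  20. access R: MISS, evict B. Cache (LRU->MRU): [Y R]
  21. access C: MISS, evict Y. Cache (LRU->MRU): [R C]
  22. access B: MISS, evict R. Cache (LRU->MRU): [C B]
  23. access Y: MISS, evict C. Cache (LRU->MRU): [B Y]
  24. access B: HIT. Cache (LRU->MRU): [Y B]
  25. access C: MISS, evict Y. Cache (LRU->MRU): [B C]
  26. access M: MISS, evict B. Cache (LRU->MRU): [C M]
  27. access C: HIT. Cache (LRU->MRU): [M C]
  28. access B: MISS, evict M. Cache (LRU->MRU): [C B]
  29. access R: MISS, evict C. Cache (LRU->MRU): [B R]
  30. access T: MISS, evict B. Cache (LRU->MRU): [R T]
  31. access C: MISS, evict R. Cache (LRU->MRU): [T C]
  32. access R: MISS, evict T. Cache (LRU->MRU): [C R]
Total: 12 hits, 20 misses, 18 evictions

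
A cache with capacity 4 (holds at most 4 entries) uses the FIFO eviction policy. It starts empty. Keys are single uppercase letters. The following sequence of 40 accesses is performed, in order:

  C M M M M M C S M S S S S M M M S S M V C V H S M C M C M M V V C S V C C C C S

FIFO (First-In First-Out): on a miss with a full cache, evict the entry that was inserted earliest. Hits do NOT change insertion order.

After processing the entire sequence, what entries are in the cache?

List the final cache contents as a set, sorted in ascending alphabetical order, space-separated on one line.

Answer: C M S V

Derivation:
FIFO simulation (capacity=4):
  1. access C: MISS. Cache (old->new): [C]
  2. access M: MISS. Cache (old->new): [C M]
  3. access M: HIT. Cache (old->new): [C M]
  4. access M: HIT. Cache (old->new): [C M]
  5. access M: HIT. Cache (old->new): [C M]
  6. access M: HIT. Cache (old->new): [C M]
  7. access C: HIT. Cache (old->new): [C M]
  8. access S: MISS. Cache (old->new): [C M S]
  9. access M: HIT. Cache (old->new): [C M S]
  10. access S: HIT. Cache (old->new): [C M S]
  11. access S: HIT. Cache (old->new): [C M S]
  12. access S: HIT. Cache (old->new): [C M S]
  13. access S: HIT. Cache (old->new): [C M S]
  14. access M: HIT. Cache (old->new): [C M S]
  15. access M: HIT. Cache (old->new): [C M S]
  16. access M: HIT. Cache (old->new): [C M S]
  17. access S: HIT. Cache (old->new): [C M S]
  18. access S: HIT. Cache (old->new): [C M S]
  19. access M: HIT. Cache (old->new): [C M S]
  20. access V: MISS. Cache (old->new): [C M S V]
  21. access C: HIT. Cache (old->new): [C M S V]
  22. access V: HIT. Cache (old->new): [C M S V]
  23. access H: MISS, evict C. Cache (old->new): [M S V H]
  24. access S: HIT. Cache (old->new): [M S V H]
  25. access M: HIT. Cache (old->new): [M S V H]
  26. access C: MISS, evict M. Cache (old->new): [S V H C]
  27. access M: MISS, evict S. Cache (old->new): [V H C M]
  28. access C: HIT. Cache (old->new): [V H C M]
  29. access M: HIT. Cache (old->new): [V H C M]
  30. access M: HIT. Cache (old->new): [V H C M]
  31. access V: HIT. Cache (old->new): [V H C M]
  32. access V: HIT. Cache (old->new): [V H C M]
  33. access C: HIT. Cache (old->new): [V H C M]
  34. access S: MISS, evict V. Cache (old->new): [H C M S]
  35. access V: MISS, evict H. Cache (old->new): [C M S V]
  36. access C: HIT. Cache (old->new): [C M S V]
  37. access C: HIT. Cache (old->new): [C M S V]
  38. access C: HIT. Cache (old->new): [C M S V]
  39. access C: HIT. Cache (old->new): [C M S V]
  40. access S: HIT. Cache (old->new): [C M S V]
Total: 31 hits, 9 misses, 5 evictions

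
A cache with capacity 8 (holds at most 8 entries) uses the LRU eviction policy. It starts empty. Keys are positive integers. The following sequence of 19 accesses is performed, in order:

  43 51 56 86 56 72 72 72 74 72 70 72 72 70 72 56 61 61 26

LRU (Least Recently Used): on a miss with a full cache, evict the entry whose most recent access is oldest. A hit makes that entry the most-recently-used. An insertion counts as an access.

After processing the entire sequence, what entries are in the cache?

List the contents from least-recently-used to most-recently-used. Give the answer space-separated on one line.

Answer: 51 86 74 70 72 56 61 26

Derivation:
LRU simulation (capacity=8):
  1. access 43: MISS. Cache (LRU->MRU): [43]
  2. access 51: MISS. Cache (LRU->MRU): [43 51]
  3. access 56: MISS. Cache (LRU->MRU): [43 51 56]
  4. access 86: MISS. Cache (LRU->MRU): [43 51 56 86]
  5. access 56: HIT. Cache (LRU->MRU): [43 51 86 56]
  6. access 72: MISS. Cache (LRU->MRU): [43 51 86 56 72]
  7. access 72: HIT. Cache (LRU->MRU): [43 51 86 56 72]
  8. access 72: HIT. Cache (LRU->MRU): [43 51 86 56 72]
  9. access 74: MISS. Cache (LRU->MRU): [43 51 86 56 72 74]
  10. access 72: HIT. Cache (LRU->MRU): [43 51 86 56 74 72]
  11. access 70: MISS. Cache (LRU->MRU): [43 51 86 56 74 72 70]
  12. access 72: HIT. Cache (LRU->MRU): [43 51 86 56 74 70 72]
  13. access 72: HIT. Cache (LRU->MRU): [43 51 86 56 74 70 72]
  14. access 70: HIT. Cache (LRU->MRU): [43 51 86 56 74 72 70]
  15. access 72: HIT. Cache (LRU->MRU): [43 51 86 56 74 70 72]
  16. access 56: HIT. Cache (LRU->MRU): [43 51 86 74 70 72 56]
  17. access 61: MISS. Cache (LRU->MRU): [43 51 86 74 70 72 56 61]
  18. access 61: HIT. Cache (LRU->MRU): [43 51 86 74 70 72 56 61]
  19. access 26: MISS, evict 43. Cache (LRU->MRU): [51 86 74 70 72 56 61 26]
Total: 10 hits, 9 misses, 1 evictions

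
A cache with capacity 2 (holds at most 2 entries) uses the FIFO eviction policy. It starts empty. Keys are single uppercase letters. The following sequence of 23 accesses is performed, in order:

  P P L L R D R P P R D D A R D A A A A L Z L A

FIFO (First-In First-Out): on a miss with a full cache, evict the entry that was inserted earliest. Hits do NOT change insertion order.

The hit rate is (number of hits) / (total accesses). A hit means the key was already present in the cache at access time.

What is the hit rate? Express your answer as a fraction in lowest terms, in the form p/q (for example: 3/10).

FIFO simulation (capacity=2):
  1. access P: MISS. Cache (old->new): [P]
  2. access P: HIT. Cache (old->new): [P]
  3. access L: MISS. Cache (old->new): [P L]
  4. access L: HIT. Cache (old->new): [P L]
  5. access R: MISS, evict P. Cache (old->new): [L R]
  6. access D: MISS, evict L. Cache (old->new): [R D]
  7. access R: HIT. Cache (old->new): [R D]
  8. access P: MISS, evict R. Cache (old->new): [D P]
  9. access P: HIT. Cache (old->new): [D P]
  10. access R: MISS, evict D. Cache (old->new): [P R]
  11. access D: MISS, evict P. Cache (old->new): [R D]
  12. access D: HIT. Cache (old->new): [R D]
  13. access A: MISS, evict R. Cache (old->new): [D A]
  14. access R: MISS, evict D. Cache (old->new): [A R]
  15. access D: MISS, evict A. Cache (old->new): [R D]
  16. access A: MISS, evict R. Cache (old->new): [D A]
  17. access A: HIT. Cache (old->new): [D A]
  18. access A: HIT. Cache (old->new): [D A]
  19. access A: HIT. Cache (old->new): [D A]
  20. access L: MISS, evict D. Cache (old->new): [A L]
  21. access Z: MISS, evict A. Cache (old->new): [L Z]
  22. access L: HIT. Cache (old->new): [L Z]
  23. access A: MISS, evict L. Cache (old->new): [Z A]
Total: 9 hits, 14 misses, 12 evictions

Hit rate = 9/23

Answer: 9/23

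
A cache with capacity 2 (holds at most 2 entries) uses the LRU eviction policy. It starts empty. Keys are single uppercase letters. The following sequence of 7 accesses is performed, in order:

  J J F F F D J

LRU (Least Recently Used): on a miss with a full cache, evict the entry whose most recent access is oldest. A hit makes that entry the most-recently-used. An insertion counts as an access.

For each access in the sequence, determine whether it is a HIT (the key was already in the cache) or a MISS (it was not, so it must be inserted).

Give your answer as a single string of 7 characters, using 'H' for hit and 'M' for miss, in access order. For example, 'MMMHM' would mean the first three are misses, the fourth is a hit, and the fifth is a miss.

Answer: MHMHHMM

Derivation:
LRU simulation (capacity=2):
  1. access J: MISS. Cache (LRU->MRU): [J]
  2. access J: HIT. Cache (LRU->MRU): [J]
  3. access F: MISS. Cache (LRU->MRU): [J F]
  4. access F: HIT. Cache (LRU->MRU): [J F]
  5. access F: HIT. Cache (LRU->MRU): [J F]
  6. access D: MISS, evict J. Cache (LRU->MRU): [F D]
  7. access J: MISS, evict F. Cache (LRU->MRU): [D J]
Total: 3 hits, 4 misses, 2 evictions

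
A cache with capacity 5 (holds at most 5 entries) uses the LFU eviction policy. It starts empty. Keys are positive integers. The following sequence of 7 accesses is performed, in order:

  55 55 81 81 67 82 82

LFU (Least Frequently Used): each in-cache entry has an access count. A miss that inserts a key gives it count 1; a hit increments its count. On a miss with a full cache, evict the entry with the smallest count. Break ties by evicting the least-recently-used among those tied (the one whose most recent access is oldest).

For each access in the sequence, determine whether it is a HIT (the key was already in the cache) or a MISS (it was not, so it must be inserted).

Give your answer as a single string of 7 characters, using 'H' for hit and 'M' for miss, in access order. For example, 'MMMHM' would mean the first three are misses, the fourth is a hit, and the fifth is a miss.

Answer: MHMHMMH

Derivation:
LFU simulation (capacity=5):
  1. access 55: MISS. Cache: [55(c=1)]
  2. access 55: HIT, count now 2. Cache: [55(c=2)]
  3. access 81: MISS. Cache: [81(c=1) 55(c=2)]
  4. access 81: HIT, count now 2. Cache: [55(c=2) 81(c=2)]
  5. access 67: MISS. Cache: [67(c=1) 55(c=2) 81(c=2)]
  6. access 82: MISS. Cache: [67(c=1) 82(c=1) 55(c=2) 81(c=2)]
  7. access 82: HIT, count now 2. Cache: [67(c=1) 55(c=2) 81(c=2) 82(c=2)]
Total: 3 hits, 4 misses, 0 evictions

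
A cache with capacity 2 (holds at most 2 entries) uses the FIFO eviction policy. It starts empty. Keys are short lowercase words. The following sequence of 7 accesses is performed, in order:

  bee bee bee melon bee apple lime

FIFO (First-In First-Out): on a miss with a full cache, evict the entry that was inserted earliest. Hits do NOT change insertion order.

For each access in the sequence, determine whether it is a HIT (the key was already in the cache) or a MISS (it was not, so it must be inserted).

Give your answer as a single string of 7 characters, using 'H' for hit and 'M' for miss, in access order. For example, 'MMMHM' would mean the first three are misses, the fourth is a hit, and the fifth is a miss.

FIFO simulation (capacity=2):
  1. access bee: MISS. Cache (old->new): [bee]
  2. access bee: HIT. Cache (old->new): [bee]
  3. access bee: HIT. Cache (old->new): [bee]
  4. access melon: MISS. Cache (old->new): [bee melon]
  5. access bee: HIT. Cache (old->new): [bee melon]
  6. access apple: MISS, evict bee. Cache (old->new): [melon apple]
  7. access lime: MISS, evict melon. Cache (old->new): [apple lime]
Total: 3 hits, 4 misses, 2 evictions

Answer: MHHMHMM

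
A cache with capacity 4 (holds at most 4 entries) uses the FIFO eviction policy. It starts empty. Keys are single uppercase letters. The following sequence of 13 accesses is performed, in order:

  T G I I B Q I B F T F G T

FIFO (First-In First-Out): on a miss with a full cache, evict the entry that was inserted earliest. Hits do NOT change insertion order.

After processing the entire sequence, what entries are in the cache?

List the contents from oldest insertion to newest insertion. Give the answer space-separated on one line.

Answer: Q F T G

Derivation:
FIFO simulation (capacity=4):
  1. access T: MISS. Cache (old->new): [T]
  2. access G: MISS. Cache (old->new): [T G]
  3. access I: MISS. Cache (old->new): [T G I]
  4. access I: HIT. Cache (old->new): [T G I]
  5. access B: MISS. Cache (old->new): [T G I B]
  6. access Q: MISS, evict T. Cache (old->new): [G I B Q]
  7. access I: HIT. Cache (old->new): [G I B Q]
  8. access B: HIT. Cache (old->new): [G I B Q]
  9. access F: MISS, evict G. Cache (old->new): [I B Q F]
  10. access T: MISS, evict I. Cache (old->new): [B Q F T]
  11. access F: HIT. Cache (old->new): [B Q F T]
  12. access G: MISS, evict B. Cache (old->new): [Q F T G]
  13. access T: HIT. Cache (old->new): [Q F T G]
Total: 5 hits, 8 misses, 4 evictions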